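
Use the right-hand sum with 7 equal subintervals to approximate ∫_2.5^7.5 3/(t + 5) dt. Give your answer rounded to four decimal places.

Δt = (7.5 − 2.5)/7 = 5/7.
Right endpoints: 45/14, 55/14, 65/14, 75/14, 85/14, 95/14, 7.5.
f(45/14) = 42/115, f(55/14) = 0.336, f(65/14) = 14/45, f(75/14) = 42/145, f(85/14) = 42/155, f(95/14) = 14/55, f(7.5) = 0.24.
Sum = Δt · [f(45/14) + f(55/14) + f(65/14) + ...].
Sum ≈ 1.4768.

1.4768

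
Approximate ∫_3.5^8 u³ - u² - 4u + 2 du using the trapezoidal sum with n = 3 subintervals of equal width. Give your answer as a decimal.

763.03125

Δu = (8 − 3.5)/3 = 1.5.
f(3.5) = 18.625, f(5) = 82, f(6.5) = 208.375, f(8) = 418.
T_3 = (Δu/2)·[f(u_0) + 2f(u_1) + 2f(u_2) + f(u_3)].
Sum = 763.03125.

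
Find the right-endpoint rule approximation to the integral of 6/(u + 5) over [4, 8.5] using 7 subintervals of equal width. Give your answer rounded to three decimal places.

2.363

Δu = (8.5 − 4)/7 = 9/14.
Right endpoints: 65/14, 37/7, 83/14, 46/7, 101/14, 55/7, 8.5.
f(65/14) = 28/45, f(37/7) = 7/12, f(83/14) = 28/51, f(46/7) = 14/27, f(101/14) = 28/57, f(55/7) = 7/15, f(8.5) = 4/9.
Sum = Δu · [f(65/14) + f(37/7) + f(83/14) + ...].
Sum ≈ 2.363.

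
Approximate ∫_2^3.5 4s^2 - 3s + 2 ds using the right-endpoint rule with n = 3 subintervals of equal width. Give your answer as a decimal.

44.5

Δs = (3.5 − 2)/3 = 0.5.
Right endpoints: 2.5, 3, 3.5.
f(2.5) = 19.5, f(3) = 29, f(3.5) = 40.5.
Sum = Δs · [f(2.5) + f(3) + f(3.5)].
Sum = 44.5.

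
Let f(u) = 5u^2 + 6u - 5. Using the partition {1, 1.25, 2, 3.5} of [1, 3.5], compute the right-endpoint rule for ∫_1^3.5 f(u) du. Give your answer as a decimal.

Subinterval widths: 0.25, 0.75, 1.5.
Right endpoints: 1.25, 2, 3.5.
f(1.25) = 10.3125, f(2) = 27, f(3.5) = 77.25.
Sum = Σ Δu_i · f(u_i).
Sum = 138.703125.

138.703125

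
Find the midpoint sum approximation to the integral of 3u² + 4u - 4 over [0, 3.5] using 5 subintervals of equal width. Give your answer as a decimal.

52.94625

Δu = (3.5 − 0)/5 = 0.7.
Midpoints: 0.35, 1.05, 1.75, 2.45, 3.15.
f(0.35) = -2.2325, f(1.05) = 3.5075, f(1.75) = 12.1875, f(2.45) = 23.8075, f(3.15) = 38.3675.
Sum = Δu · [f(0.35) + f(1.05) + f(1.75) + f(2.45) + f(3.15)].
Sum = 52.94625.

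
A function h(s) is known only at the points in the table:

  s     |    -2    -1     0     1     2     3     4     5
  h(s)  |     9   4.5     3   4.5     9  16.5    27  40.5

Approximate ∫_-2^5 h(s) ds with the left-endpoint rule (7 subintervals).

73.5

Δs = 1.
Sum = 1·[9 + 4.5 + 3 + 4.5 + 9 + 16.5 + 27] = 73.5.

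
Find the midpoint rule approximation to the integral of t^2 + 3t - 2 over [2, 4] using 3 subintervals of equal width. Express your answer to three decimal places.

Δt = (4 − 2)/3 = 2/3.
Midpoints: 7/3, 3, 11/3.
f(7/3) = 94/9, f(3) = 16, f(11/3) = 202/9.
Sum = Δt · [f(7/3) + f(3) + f(11/3)].
Sum ≈ 32.593.

32.593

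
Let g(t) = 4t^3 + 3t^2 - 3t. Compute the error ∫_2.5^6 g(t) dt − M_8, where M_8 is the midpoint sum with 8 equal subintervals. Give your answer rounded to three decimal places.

Exact integral: ∫_2.5^6 g(t) dt = 1412.6875.
M_8 ≈ 1409.67285.
Error ≈ 1412.6875 − 1409.67285 ≈ 3.015.

3.015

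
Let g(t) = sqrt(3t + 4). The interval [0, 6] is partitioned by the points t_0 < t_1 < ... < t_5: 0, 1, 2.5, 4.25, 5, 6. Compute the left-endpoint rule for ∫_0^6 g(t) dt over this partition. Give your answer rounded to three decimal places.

19.332

Subinterval widths: 1, 1.5, 1.75, 0.75, 1.
Left endpoints: 0, 1, 2.5, 4.25, 5.
g(0) ≈ 2.000, g(1) ≈ 2.646, g(2.5) ≈ 3.391, g(4.25) ≈ 4.093, g(5) ≈ 4.359.
Sum = Σ Δt_i · g(t_i).
Sum ≈ 19.332.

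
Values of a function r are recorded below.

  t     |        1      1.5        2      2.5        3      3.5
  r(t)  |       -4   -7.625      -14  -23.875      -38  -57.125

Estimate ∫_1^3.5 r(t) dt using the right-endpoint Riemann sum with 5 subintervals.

Δt = 0.5.
Sum = 0.5·[(-7.625) + (-14) + (-23.875) + (-38) + (-57.125)] = -70.3125.

-70.3125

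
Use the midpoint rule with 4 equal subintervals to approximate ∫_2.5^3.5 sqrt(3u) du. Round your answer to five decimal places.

Δu = (3.5 − 2.5)/4 = 0.25.
Midpoints: 2.625, 2.875, 3.125, 3.375.
f(2.625) ≈ 2.80624, f(2.875) ≈ 2.93684, f(3.125) ≈ 3.06186, f(3.375) ≈ 3.18198.
Sum = Δu · [f(2.625) + f(2.875) + f(3.125) + f(3.375)].
Sum ≈ 2.99673.

2.99673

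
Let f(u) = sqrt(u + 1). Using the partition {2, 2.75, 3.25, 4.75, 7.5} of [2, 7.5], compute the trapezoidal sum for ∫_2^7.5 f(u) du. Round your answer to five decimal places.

Subinterval widths: 0.75, 0.5, 1.5, 2.75.
f(2) ≈ 1.73205, f(2.75) ≈ 1.93649, f(3.25) ≈ 2.06155, f(4.75) ≈ 2.39792, f(7.5) ≈ 2.91548.
On each subinterval the trapezoid contributes (Δu_i/2)·[f(u_{i-1}) + f(u_i)].
Sum ≈ 13.02573.

13.02573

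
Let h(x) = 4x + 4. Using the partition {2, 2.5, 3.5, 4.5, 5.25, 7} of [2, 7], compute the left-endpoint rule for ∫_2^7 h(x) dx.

98.25

Subinterval widths: 0.5, 1, 1, 0.75, 1.75.
Left endpoints: 2, 2.5, 3.5, 4.5, 5.25.
h(2) = 12, h(2.5) = 14, h(3.5) = 18, h(4.5) = 22, h(5.25) = 25.
Sum = Σ Δx_i · h(x_i).
Sum = 98.25.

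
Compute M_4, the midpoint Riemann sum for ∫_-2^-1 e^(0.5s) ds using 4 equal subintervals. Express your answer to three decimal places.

Δs = (-1 − (-2))/4 = 0.25.
Midpoints: -1.875, -1.625, -1.375, -1.125.
f(-1.875) ≈ 0.392, f(-1.625) ≈ 0.444, f(-1.375) ≈ 0.503, f(-1.125) ≈ 0.570.
Sum = Δs · [f(-1.875) + f(-1.625) + f(-1.375) + f(-1.125)].
Sum ≈ 0.477.

0.477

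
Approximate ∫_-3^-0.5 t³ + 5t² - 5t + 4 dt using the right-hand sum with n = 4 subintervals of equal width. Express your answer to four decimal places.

47.2119

Δt = (-0.5 − (-3))/4 = 0.625.
Right endpoints: -2.375, -1.75, -1.125, -0.5.
f(-2.375) = 15709/512, f(-1.75) = 22.703125, f(-1.125) = 7439/512, f(-0.5) = 7.625.
Sum = Δt · [f(-2.375) + f(-1.75) + f(-1.125) + f(-0.5)].
Sum ≈ 47.2119.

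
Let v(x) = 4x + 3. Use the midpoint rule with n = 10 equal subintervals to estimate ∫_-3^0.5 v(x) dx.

-7

Δx = (0.5 − (-3))/10 = 0.35.
Midpoints: -2.825, -2.475, -2.125, -1.775, -1.425, -1.075, -0.725, -0.375, -0.025, 0.325.
v(-2.825) = -8.3, v(-2.475) = -6.9, v(-2.125) = -5.5, v(-1.775) = -4.1, v(-1.425) = -2.7, v(-1.075) = -1.3, v(-0.725) = 0.1, v(-0.375) = 1.5, v(-0.025) = 2.9, v(0.325) = 4.3.
Sum = Δx · [v(-2.825) + v(-2.475) + v(-2.125) + ...].
Sum = -7.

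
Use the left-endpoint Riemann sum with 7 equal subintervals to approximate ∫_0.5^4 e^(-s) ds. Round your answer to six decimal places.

Δs = (4 − 0.5)/7 = 0.5.
Left endpoints: 0.5, 1, 1.5, 2, 2.5, 3, 3.5.
f(0.5) ≈ 0.606531, f(1) ≈ 0.367879, f(1.5) ≈ 0.223130, f(2) ≈ 0.135335, f(2.5) ≈ 0.082085, f(3) ≈ 0.049787, f(3.5) ≈ 0.030197.
Sum = Δs · [f(0.5) + f(1) + f(1.5) + ...].
Sum ≈ 0.747472.

0.747472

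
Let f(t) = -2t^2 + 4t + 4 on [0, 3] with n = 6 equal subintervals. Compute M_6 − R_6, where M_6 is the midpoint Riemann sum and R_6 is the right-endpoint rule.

M_6 = 12.125.
R_6 = 10.25.
M_6 − R_6 = 1.875.

1.875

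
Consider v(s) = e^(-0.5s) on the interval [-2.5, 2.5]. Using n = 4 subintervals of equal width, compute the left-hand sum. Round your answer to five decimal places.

Δs = (2.5 − (-2.5))/4 = 1.25.
Left endpoints: -2.5, -1.25, 0, 1.25.
v(-2.5) ≈ 3.49034, v(-1.25) ≈ 1.86825, v(0) ≈ 1.00000, v(1.25) ≈ 0.53526.
Sum = Δs · [v(-2.5) + v(-1.25) + v(0) + v(1.25)].
Sum ≈ 8.61731.

8.61731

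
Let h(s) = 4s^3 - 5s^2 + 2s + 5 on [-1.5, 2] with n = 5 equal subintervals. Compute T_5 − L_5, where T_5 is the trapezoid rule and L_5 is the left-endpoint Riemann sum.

15.3125

T_5 = 10.6575.
L_5 = -4.655.
T_5 − L_5 = 15.3125.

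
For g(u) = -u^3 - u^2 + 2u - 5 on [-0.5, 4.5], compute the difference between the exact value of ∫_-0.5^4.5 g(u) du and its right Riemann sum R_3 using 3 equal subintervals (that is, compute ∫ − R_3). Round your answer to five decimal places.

100.57870

Exact integral: ∫_-0.5^4.5 g(u) du ≈ -137.9166667.
R_3 ≈ -238.4953704.
Error ≈ -137.9166667 − (-238.4953704) ≈ 100.57870.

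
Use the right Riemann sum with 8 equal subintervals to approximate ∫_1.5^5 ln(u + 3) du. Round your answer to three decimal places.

Δu = (5 − 1.5)/8 = 0.4375.
Right endpoints: 1.9375, 2.375, 2.8125, 3.25, 3.6875, 4.125, 4.5625, 5.
f(1.9375) ≈ 1.597, f(2.375) ≈ 1.682, f(2.8125) ≈ 1.760, f(3.25) ≈ 1.833, f(3.6875) ≈ 1.900, f(4.125) ≈ 1.964, f(4.5625) ≈ 2.023, f(5) ≈ 2.079.
Sum = Δu · [f(1.9375) + f(2.375) + f(2.8125) + ...].
Sum ≈ 6.491.

6.491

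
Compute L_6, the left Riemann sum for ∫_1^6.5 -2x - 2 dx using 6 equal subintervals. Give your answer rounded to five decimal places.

-47.20833

Δx = (6.5 − 1)/6 = 11/12.
Left endpoints: 1, 23/12, 17/6, 3.75, 14/3, 67/12.
f(1) = -4, f(23/12) = -35/6, f(17/6) = -23/3, f(3.75) = -9.5, f(14/3) = -34/3, f(67/12) = -79/6.
Sum = Δx · [f(1) + f(23/12) + f(17/6) + ...].
Sum ≈ -47.20833.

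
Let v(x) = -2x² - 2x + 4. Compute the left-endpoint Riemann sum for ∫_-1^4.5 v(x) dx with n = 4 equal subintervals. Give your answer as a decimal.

Δx = (4.5 − (-1))/4 = 1.375.
Left endpoints: -1, 0.375, 1.75, 3.125.
v(-1) = 4, v(0.375) = 2.96875, v(1.75) = -5.625, v(3.125) = -21.78125.
Sum = Δx · [v(-1) + v(0.375) + v(1.75) + v(3.125)].
Sum = -28.1015625.

-28.1015625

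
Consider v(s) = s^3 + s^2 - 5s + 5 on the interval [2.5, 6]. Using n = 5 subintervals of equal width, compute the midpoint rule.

Δs = (6 − 2.5)/5 = 0.7.
Midpoints: 2.85, 3.55, 4.25, 4.95, 5.65.
v(2.85) = 22.021625, v(3.55) = 44.591375, v(4.25) = 78.578125, v(4.95) = 126.039875, v(5.65) = 189.034625.
Sum = Δs · [v(2.85) + v(3.55) + v(4.25) + v(4.95) + v(5.65)].
Sum = 322.1859375.

322.1859375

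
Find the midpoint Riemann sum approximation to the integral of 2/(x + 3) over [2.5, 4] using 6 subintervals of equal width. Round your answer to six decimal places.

Δx = (4 − 2.5)/6 = 0.25.
Midpoints: 2.625, 2.875, 3.125, 3.375, 3.625, 3.875.
f(2.625) = 16/45, f(2.875) = 16/47, f(3.125) = 16/49, f(3.375) = 16/51, f(3.625) = 16/53, f(3.875) = 16/55.
Sum = Δx · [f(2.625) + f(2.875) + f(3.125) + ...].
Sum ≈ 0.482258.

0.482258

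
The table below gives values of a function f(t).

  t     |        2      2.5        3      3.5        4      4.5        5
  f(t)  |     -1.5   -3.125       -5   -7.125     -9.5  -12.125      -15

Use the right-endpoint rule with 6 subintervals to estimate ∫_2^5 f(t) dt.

-25.9375

Δt = 0.5.
Sum = 0.5·[(-3.125) + (-5) + (-7.125) + (-9.5) + (-12.125) + (-15)] = -25.9375.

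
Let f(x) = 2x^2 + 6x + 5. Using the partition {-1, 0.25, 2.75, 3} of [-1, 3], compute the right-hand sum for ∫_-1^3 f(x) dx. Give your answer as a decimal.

Subinterval widths: 1.25, 2.5, 0.25.
Right endpoints: 0.25, 2.75, 3.
f(0.25) = 6.625, f(2.75) = 36.625, f(3) = 41.
Sum = Σ Δx_i · f(x_i).
Sum = 110.09375.

110.09375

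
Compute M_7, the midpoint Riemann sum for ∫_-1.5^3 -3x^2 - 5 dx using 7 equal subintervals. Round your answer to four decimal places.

-52.4101

Δx = (3 − (-1.5))/7 = 9/14.
Midpoints: -33/28, -15/28, 3/28, 0.75, 39/28, 57/28, 75/28.
f(-33/28) = -7187/784, f(-15/28) = -4595/784, f(3/28) = -3947/784, f(0.75) = -6.6875, f(39/28) = -8483/784, f(57/28) = -13667/784, f(75/28) = -20795/784.
Sum = Δx · [f(-33/28) + f(-15/28) + f(3/28) + ...].
Sum ≈ -52.4101.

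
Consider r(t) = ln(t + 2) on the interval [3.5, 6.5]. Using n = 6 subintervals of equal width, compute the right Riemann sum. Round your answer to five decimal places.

5.92194

Δt = (6.5 − 3.5)/6 = 0.5.
Right endpoints: 4, 4.5, 5, 5.5, 6, 6.5.
r(4) ≈ 1.79176, r(4.5) ≈ 1.87180, r(5) ≈ 1.94591, r(5.5) ≈ 2.01490, r(6) ≈ 2.07944, r(6.5) ≈ 2.14007.
Sum = Δt · [r(4) + r(4.5) + r(5) + ...].
Sum ≈ 5.92194.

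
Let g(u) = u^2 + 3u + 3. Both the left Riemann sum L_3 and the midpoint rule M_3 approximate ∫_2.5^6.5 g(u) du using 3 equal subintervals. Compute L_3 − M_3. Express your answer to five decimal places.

-30.22222

L_3 ≈ 121.5185185.
M_3 ≈ 151.7407407.
L_3 − M_3 ≈ -30.22222.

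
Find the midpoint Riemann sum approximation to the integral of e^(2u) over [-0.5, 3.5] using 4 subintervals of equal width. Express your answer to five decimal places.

Δu = (3.5 − (-0.5))/4 = 1.
Midpoints: 0, 1, 2, 3.
f(0) ≈ 1.00000, f(1) ≈ 7.38906, f(2) ≈ 54.59815, f(3) ≈ 403.42879.
Sum = Δu · [f(0) + f(1) + f(2) + f(3)].
Sum ≈ 466.41600.

466.41600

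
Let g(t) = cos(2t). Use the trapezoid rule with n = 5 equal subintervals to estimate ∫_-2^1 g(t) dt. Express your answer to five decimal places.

Δt = (1 − (-2))/5 = 0.6.
g(-2) ≈ -0.65364, g(-1.4) ≈ -0.94222, g(-0.8) ≈ -0.02920, g(-0.2) ≈ 0.92106, g(0.4) ≈ 0.69671, g(1) ≈ -0.41615.
T_5 = (Δt/2)·[g(t_0) + 2g(t_1) + ... + 2g(t_{4}) + g(t_5)].
Sum ≈ 0.06687.

0.06687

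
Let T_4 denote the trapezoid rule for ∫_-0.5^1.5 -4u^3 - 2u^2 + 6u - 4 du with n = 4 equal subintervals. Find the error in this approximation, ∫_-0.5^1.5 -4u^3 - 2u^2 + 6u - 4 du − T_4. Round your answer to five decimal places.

0.66667

Exact integral: ∫_-0.5^1.5 f(u) du ≈ -9.3333333.
T_4 = -10.
Error ≈ -9.3333333 − (-10) ≈ 0.66667.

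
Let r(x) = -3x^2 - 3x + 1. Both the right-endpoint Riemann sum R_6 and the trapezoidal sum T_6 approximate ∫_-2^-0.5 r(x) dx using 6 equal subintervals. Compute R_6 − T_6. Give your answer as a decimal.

0.84375

R_6 = 0.046875.
T_6 = -0.796875.
R_6 − T_6 = 0.84375.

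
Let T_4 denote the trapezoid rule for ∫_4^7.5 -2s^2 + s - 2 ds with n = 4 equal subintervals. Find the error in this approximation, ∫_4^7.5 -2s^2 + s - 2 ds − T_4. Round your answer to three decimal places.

0.893

Exact integral: ∫_4^7.5 f(s) ds ≈ -225.45833.
T_4 = -226.3515625.
Error ≈ -225.45833 − (-226.3515625) ≈ 0.893.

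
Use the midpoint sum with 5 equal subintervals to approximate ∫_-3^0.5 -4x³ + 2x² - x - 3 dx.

90.46625

Δx = (0.5 − (-3))/5 = 0.7.
Midpoints: -2.65, -1.95, -1.25, -0.55, 0.15.
f(-2.65) = 88.1335, f(-1.95) = 36.2145, f(-1.25) = 9.1875, f(-0.55) = -1.1795, f(0.15) = -3.1185.
Sum = Δx · [f(-2.65) + f(-1.95) + f(-1.25) + f(-0.55) + f(0.15)].
Sum = 90.46625.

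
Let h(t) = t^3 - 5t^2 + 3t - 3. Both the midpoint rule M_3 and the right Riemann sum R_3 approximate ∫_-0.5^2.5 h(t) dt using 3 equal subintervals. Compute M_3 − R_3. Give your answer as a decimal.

4.125

M_3 = -16.
R_3 = -20.125.
M_3 − R_3 = 4.125.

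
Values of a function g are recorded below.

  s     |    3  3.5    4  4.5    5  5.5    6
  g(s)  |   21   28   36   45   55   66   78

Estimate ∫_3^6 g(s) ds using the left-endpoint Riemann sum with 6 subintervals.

Δs = 0.5.
Sum = 0.5·[21 + 28 + 36 + 45 + 55 + 66] = 125.5.

125.5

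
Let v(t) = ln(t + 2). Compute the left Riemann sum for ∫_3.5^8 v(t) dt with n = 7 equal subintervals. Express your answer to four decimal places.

Δt = (8 − 3.5)/7 = 9/14.
Left endpoints: 3.5, 29/7, 67/14, 38/7, 85/14, 47/7, 103/14.
v(3.5) ≈ 1.7047, v(29/7) ≈ 1.8153, v(67/14) ≈ 1.9148, v(38/7) ≈ 2.0053, v(85/14) ≈ 2.0883, v(47/7) ≈ 2.1650, v(103/14) ≈ 2.2361.
Sum = Δt · [v(3.5) + v(29/7) + v(67/14) + ...].
Sum ≈ 8.9548.

8.9548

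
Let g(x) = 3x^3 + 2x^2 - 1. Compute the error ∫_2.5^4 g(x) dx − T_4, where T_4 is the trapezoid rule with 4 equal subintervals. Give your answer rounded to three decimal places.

Exact integral: ∫_2.5^4 g(x) dx = 193.453125.
T_4 ≈ 194.55176.
Error ≈ 193.453125 − 194.55176 ≈ -1.099.

-1.099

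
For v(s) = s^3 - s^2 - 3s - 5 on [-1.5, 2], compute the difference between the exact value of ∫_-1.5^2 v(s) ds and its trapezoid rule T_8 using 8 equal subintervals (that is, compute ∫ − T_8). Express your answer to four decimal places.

Exact integral: ∫_-1.5^2 v(s) ds ≈ -21.182292.
T_8 ≈ -21.210205.
Error ≈ -21.182292 − (-21.210205) ≈ 0.0279.

0.0279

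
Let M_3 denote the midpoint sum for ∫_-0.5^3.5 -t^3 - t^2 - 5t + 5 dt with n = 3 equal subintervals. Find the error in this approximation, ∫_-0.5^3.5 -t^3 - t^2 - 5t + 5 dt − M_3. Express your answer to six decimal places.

-3.259259

Exact integral: ∫_-0.5^3.5 f(t) dt ≈ -61.83333333.
M_3 ≈ -58.57407407.
Error ≈ -61.83333333 − (-58.57407407) ≈ -3.259259.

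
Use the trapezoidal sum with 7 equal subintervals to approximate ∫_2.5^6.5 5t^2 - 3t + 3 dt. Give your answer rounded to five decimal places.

390.75510

Δt = (6.5 − 2.5)/7 = 4/7.
f(2.5) = 26.75, f(43/14) = 8027/196, f(51/14) = 11451/196, f(59/14) = 15515/196, f(67/14) = 20219/196, f(75/14) = 25563/196, f(83/14) = 31547/196, f(6.5) = 194.75.
T_7 = (Δt/2)·[f(t_0) + 2f(t_1) + ... + 2f(t_{6}) + f(t_7)].
Sum ≈ 390.75510.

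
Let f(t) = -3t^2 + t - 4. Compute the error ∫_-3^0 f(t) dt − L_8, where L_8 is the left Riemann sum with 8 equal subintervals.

Exact integral: ∫_-3^0 f(t) dt = -43.5.
L_8 = -49.3359375.
Error = -43.5 − (-49.3359375) = 5.8359375.

5.8359375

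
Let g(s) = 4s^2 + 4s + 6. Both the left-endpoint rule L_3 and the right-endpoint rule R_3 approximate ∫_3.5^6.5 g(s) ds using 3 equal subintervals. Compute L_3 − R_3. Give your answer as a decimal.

L_3 = 323.
R_3 = 455.
L_3 − R_3 = -132.

-132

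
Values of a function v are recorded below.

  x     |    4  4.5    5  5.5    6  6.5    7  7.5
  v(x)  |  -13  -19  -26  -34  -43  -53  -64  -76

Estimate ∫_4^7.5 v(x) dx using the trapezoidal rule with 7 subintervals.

-141.75

Δx = 0.5.
T_7 = (0.5/2)·[(-13) + 2·(-19) + 2·(-26) + 2·(-34) + 2·(-43) + 2·(-53) + 2·(-64) + (-76)] = -141.75.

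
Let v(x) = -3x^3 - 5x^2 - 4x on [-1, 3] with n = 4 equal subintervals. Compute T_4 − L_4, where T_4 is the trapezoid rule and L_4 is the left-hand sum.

-70

T_4 = -132.
L_4 = -62.
T_4 − L_4 = -70.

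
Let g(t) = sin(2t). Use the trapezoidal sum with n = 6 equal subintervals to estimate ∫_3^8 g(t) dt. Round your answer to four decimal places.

0.7259

Δt = (8 − 3)/6 = 5/6.
g(3) ≈ -0.2794, g(23/6) ≈ 0.9825, g(14/3) ≈ 0.0913, g(5.5) ≈ -1.0000, g(19/3) ≈ 0.1001, g(43/6) ≈ 0.9808, g(8) ≈ -0.2879.
T_6 = (Δt/2)·[g(t_0) + 2g(t_1) + ... + 2g(t_{5}) + g(t_6)].
Sum ≈ 0.7259.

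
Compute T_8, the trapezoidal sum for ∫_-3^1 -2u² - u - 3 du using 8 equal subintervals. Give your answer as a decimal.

Δu = (1 − (-3))/8 = 0.5.
f(-3) = -18, f(-2.5) = -13, f(-2) = -9, f(-1.5) = -6, f(-1) = -4, f(-0.5) = -3, f(0) = -3, f(0.5) = -4, f(1) = -6.
T_8 = (Δu/2)·[f(u_0) + 2f(u_1) + ... + 2f(u_{7}) + f(u_8)].
Sum = -27.

-27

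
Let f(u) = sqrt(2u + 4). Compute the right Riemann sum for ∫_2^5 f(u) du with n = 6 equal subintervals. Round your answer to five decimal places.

Δu = (5 − 2)/6 = 0.5.
Right endpoints: 2.5, 3, 3.5, 4, 4.5, 5.
f(2.5) ≈ 3.00000, f(3) ≈ 3.16228, f(3.5) ≈ 3.31662, f(4) ≈ 3.46410, f(4.5) ≈ 3.60555, f(5) ≈ 3.74166.
Sum = Δu · [f(2.5) + f(3) + f(3.5) + ...].
Sum ≈ 10.14511.

10.14511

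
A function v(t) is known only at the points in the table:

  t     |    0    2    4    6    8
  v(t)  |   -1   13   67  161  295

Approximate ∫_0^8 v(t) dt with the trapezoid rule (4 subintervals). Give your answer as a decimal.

776

Δt = 2.
T_4 = (2/2)·[(-1) + 2·13 + 2·67 + 2·161 + 295] = 776.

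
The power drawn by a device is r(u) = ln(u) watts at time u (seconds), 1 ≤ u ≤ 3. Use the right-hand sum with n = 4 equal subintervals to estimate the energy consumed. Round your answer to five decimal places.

Δu = (3 − 1)/4 = 0.5.
Right endpoints: 1.5, 2, 2.5, 3.
r(1.5) ≈ 0.40547, r(2) ≈ 0.69315, r(2.5) ≈ 0.91629, r(3) ≈ 1.09861.
Sum = Δu · [r(1.5) + r(2) + r(2.5) + r(3)].
Sum ≈ 1.55676.

1.55676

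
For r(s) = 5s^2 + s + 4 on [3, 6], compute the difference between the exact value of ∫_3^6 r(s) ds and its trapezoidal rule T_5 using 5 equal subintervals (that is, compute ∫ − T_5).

Exact integral: ∫_3^6 r(s) ds = 340.5.
T_5 = 341.4.
Error = 340.5 − 341.4 = -0.9.

-0.9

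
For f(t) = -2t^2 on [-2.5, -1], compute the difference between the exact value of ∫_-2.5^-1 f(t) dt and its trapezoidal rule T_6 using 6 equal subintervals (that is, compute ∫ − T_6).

Exact integral: ∫_-2.5^-1 f(t) dt = -9.75.
T_6 = -9.78125.
Error = -9.75 − (-9.78125) = 0.03125.

0.03125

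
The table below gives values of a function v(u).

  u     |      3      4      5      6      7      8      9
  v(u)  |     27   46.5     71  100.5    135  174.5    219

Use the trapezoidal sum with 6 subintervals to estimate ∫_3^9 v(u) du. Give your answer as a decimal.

650.5

Δu = 1.
T_6 = (1/2)·[27 + 2·46.5 + 2·71 + 2·100.5 + 2·135 + 2·174.5 + 219] = 650.5.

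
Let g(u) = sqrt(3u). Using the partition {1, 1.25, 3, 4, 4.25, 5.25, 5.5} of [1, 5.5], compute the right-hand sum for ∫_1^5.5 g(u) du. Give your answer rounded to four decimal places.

15.0750

Subinterval widths: 0.25, 1.75, 1, 0.25, 1, 0.25.
Right endpoints: 1.25, 3, 4, 4.25, 5.25, 5.5.
g(1.25) ≈ 1.9365, g(3) ≈ 3.0000, g(4) ≈ 3.4641, g(4.25) ≈ 3.5707, g(5.25) ≈ 3.9686, g(5.5) ≈ 4.0620.
Sum = Σ Δu_i · g(u_i).
Sum ≈ 15.0750.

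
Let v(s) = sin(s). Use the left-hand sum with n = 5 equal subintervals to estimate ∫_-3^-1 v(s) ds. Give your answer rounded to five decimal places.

-1.36977

Δs = (-1 − (-3))/5 = 0.4.
Left endpoints: -3, -2.6, -2.2, -1.8, -1.4.
v(-3) ≈ -0.14112, v(-2.6) ≈ -0.51550, v(-2.2) ≈ -0.80850, v(-1.8) ≈ -0.97385, v(-1.4) ≈ -0.98545.
Sum = Δs · [v(-3) + v(-2.6) + v(-2.2) + v(-1.8) + v(-1.4)].
Sum ≈ -1.36977.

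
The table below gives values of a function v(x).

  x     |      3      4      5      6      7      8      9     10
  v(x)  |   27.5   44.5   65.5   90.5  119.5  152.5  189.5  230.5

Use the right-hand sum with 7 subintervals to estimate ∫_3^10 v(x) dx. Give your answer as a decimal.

892.5

Δx = 1.
Sum = 1·[44.5 + 65.5 + 90.5 + 119.5 + 152.5 + 189.5 + 230.5] = 892.5.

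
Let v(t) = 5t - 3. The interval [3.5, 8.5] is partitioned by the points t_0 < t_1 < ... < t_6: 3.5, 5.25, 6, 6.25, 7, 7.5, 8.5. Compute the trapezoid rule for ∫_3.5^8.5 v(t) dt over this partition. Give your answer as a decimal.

135

Subinterval widths: 1.75, 0.75, 0.25, 0.75, 0.5, 1.
v(3.5) = 14.5, v(5.25) = 23.25, v(6) = 27, v(6.25) = 28.25, v(7) = 32, v(7.5) = 34.5, v(8.5) = 39.5.
On each subinterval the trapezoid contributes (Δt_i/2)·[v(t_{i-1}) + v(t_i)].
Sum = 135.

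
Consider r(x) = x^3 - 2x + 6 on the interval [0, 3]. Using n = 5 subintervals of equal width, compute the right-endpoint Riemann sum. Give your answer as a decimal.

36.36

Δx = (3 − 0)/5 = 0.6.
Right endpoints: 0.6, 1.2, 1.8, 2.4, 3.
r(0.6) = 5.016, r(1.2) = 5.328, r(1.8) = 8.232, r(2.4) = 15.024, r(3) = 27.
Sum = Δx · [r(0.6) + r(1.2) + r(1.8) + r(2.4) + r(3)].
Sum = 36.36.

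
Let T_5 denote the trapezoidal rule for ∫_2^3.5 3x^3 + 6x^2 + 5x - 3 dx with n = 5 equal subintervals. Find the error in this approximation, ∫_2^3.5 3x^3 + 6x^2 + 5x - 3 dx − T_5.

Exact integral: ∫_2^3.5 f(x) dx = 186.421875.
T_5 = 187.11375.
Error = 186.421875 − 187.11375 = -0.691875.

-0.691875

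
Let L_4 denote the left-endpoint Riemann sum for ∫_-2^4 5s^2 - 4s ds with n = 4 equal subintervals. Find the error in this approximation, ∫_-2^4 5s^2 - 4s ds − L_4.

15.75

Exact integral: ∫_-2^4 f(s) ds = 96.
L_4 = 80.25.
Error = 96 − 80.25 = 15.75.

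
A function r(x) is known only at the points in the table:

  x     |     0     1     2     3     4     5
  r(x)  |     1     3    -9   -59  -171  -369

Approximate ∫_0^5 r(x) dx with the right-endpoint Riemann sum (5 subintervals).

Δx = 1.
Sum = 1·[3 + (-9) + (-59) + (-171) + (-369)] = -605.

-605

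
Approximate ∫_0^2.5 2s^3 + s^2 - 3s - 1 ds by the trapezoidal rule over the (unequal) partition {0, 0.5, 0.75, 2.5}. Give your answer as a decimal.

22.53125

Subinterval widths: 0.5, 0.25, 1.75.
f(0) = -1, f(0.5) = -2, f(0.75) = -1.84375, f(2.5) = 29.
On each subinterval the trapezoid contributes (Δs_i/2)·[f(s_{i-1}) + f(s_i)].
Sum = 22.53125.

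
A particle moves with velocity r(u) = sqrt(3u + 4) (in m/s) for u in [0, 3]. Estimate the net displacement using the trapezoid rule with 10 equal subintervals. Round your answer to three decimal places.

Δu = (3 − 0)/10 = 0.3.
r(0) ≈ 2.000, r(0.3) ≈ 2.214, r(0.6) ≈ 2.408, r(0.9) ≈ 2.588, r(1.2) ≈ 2.757, r(1.5) ≈ 2.915, r(1.8) ≈ 3.066, r(2.1) ≈ 3.209, r(2.4) ≈ 3.347, r(2.7) ≈ 3.479, r(3) ≈ 3.606.
T_10 = (Δu/2)·[r(u_0) + 2r(u_1) + ... + 2r(u_{9}) + r(u_10)].
Sum ≈ 8.636.

8.636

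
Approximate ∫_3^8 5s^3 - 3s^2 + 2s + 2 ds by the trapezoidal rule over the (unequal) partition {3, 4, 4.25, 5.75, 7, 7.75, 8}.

Subinterval widths: 1, 0.25, 1.5, 1.25, 0.75, 0.25.
f(3) = 116, f(4) = 282, f(4.25) = 340.140625, f(5.75) = 864.859375, f(7) = 1584, f(7.75) = 2164.734375, f(8) = 2386.
On each subinterval the trapezoid contributes (Δs_i/2)·[f(s_{i-1}) + f(s_i)].
Sum = 4685.671875.

4685.671875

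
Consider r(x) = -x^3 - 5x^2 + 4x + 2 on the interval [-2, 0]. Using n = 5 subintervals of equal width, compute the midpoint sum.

-13.28

Δx = (0 − (-2))/5 = 0.4.
Midpoints: -1.8, -1.4, -1, -0.6, -0.2.
r(-1.8) = -15.568, r(-1.4) = -10.656, r(-1) = -6, r(-0.6) = -1.984, r(-0.2) = 1.008.
Sum = Δx · [r(-1.8) + r(-1.4) + r(-1) + r(-0.6) + r(-0.2)].
Sum = -13.28.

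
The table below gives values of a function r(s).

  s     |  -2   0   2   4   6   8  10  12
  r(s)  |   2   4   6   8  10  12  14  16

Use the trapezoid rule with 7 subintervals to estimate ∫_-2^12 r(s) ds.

126

Δs = 2.
T_7 = (2/2)·[2 + 2·4 + 2·6 + 2·8 + 2·10 + 2·12 + 2·14 + 16] = 126.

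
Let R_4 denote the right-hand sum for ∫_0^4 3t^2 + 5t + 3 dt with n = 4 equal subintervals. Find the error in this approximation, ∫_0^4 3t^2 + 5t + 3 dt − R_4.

Exact integral: ∫_0^4 f(t) dt = 116.
R_4 = 152.
Error = 116 − 152 = -36.

-36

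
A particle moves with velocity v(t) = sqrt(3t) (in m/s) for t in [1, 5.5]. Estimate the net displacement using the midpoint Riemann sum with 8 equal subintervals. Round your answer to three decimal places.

Δt = (5.5 − 1)/8 = 0.5625.
Midpoints: 1.28125, 1.84375, 2.40625, 2.96875, 3.53125, 4.09375, 4.65625, 5.21875.
v(1.28125) ≈ 1.961, v(1.84375) ≈ 2.352, v(2.40625) ≈ 2.687, v(2.96875) ≈ 2.984, v(3.53125) ≈ 3.255, v(4.09375) ≈ 3.504, v(4.65625) ≈ 3.737, v(5.21875) ≈ 3.957.
Sum = Δt · [v(1.28125) + v(1.84375) + v(2.40625) + ...].
Sum ≈ 13.746.

13.746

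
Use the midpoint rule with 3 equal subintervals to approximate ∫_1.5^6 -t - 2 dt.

Δt = (6 − 1.5)/3 = 1.5.
Midpoints: 2.25, 3.75, 5.25.
f(2.25) = -4.25, f(3.75) = -5.75, f(5.25) = -7.25.
Sum = Δt · [f(2.25) + f(3.75) + f(5.25)].
Sum = -25.875.

-25.875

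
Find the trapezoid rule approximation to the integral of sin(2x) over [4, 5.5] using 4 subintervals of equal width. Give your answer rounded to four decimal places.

-0.0714

Δx = (5.5 − 4)/4 = 0.375.
f(4) ≈ 0.9894, f(4.375) ≈ 0.6247, f(4.75) ≈ -0.0752, f(5.125) ≈ -0.7347, f(5.5) ≈ -1.0000.
T_4 = (Δx/2)·[f(x_0) + 2f(x_1) + 2f(x_2) + 2f(x_3) + f(x_4)].
Sum ≈ -0.0714.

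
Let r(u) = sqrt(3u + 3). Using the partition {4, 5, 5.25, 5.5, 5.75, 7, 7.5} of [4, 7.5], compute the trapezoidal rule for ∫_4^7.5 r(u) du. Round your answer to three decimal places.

Subinterval widths: 1, 0.25, 0.25, 0.25, 1.25, 0.5.
r(4) ≈ 3.873, r(5) ≈ 4.243, r(5.25) ≈ 4.330, r(5.5) ≈ 4.416, r(5.75) ≈ 4.500, r(7) ≈ 4.899, r(7.5) ≈ 5.050.
On each subinterval the trapezoid contributes (Δu_i/2)·[r(u_{i-1}) + r(u_i)].
Sum ≈ 15.699.

15.699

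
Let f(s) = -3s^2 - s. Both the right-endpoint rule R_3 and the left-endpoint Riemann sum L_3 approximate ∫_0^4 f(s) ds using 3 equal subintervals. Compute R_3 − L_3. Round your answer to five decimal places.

R_3 ≈ -110.2222222.
L_3 ≈ -40.8888889.
R_3 − L_3 ≈ -69.33333.

-69.33333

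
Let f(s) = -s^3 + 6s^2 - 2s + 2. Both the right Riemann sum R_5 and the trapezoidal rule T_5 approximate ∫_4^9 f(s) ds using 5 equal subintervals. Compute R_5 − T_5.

-142.5

R_5 = -455.
T_5 = -312.5.
R_5 − T_5 = -142.5.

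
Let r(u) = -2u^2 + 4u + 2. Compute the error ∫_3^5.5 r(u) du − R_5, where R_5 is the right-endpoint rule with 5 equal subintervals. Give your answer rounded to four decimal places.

8.3333

Exact integral: ∫_3^5.5 r(u) du ≈ -45.416667.
R_5 = -53.75.
Error ≈ -45.416667 − (-53.75) ≈ 8.3333.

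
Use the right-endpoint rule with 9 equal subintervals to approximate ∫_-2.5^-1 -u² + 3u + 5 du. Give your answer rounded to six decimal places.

Δu = (-1 − (-2.5))/9 = 1/6.
Right endpoints: -7/3, -13/6, -2, -11/6, -5/3, -1.5, -4/3, -7/6, -1.
f(-7/3) = -67/9, f(-13/6) = -223/36, f(-2) = -5, f(-11/6) = -139/36, f(-5/3) = -25/9, f(-1.5) = -1.75, f(-4/3) = -7/9, f(-7/6) = 5/36, f(-1) = 1.
Sum = Δu · [f(-7/3) + f(-13/6) + f(-2) + ...].
Sum ≈ -4.444444.

-4.444444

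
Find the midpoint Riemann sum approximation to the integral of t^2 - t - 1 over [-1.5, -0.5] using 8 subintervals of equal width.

1.08203125

Δt = (-0.5 − (-1.5))/8 = 0.125.
Midpoints: -1.4375, -1.3125, -1.1875, -1.0625, -0.9375, -0.8125, -0.6875, -0.5625.
f(-1.4375) = 2.50390625, f(-1.3125) = 2.03515625, f(-1.1875) = 1.59765625, f(-1.0625) = 1.19140625, f(-0.9375) = 0.81640625, f(-0.8125) = 0.47265625, f(-0.6875) = 0.16015625, f(-0.5625) = -0.12109375.
Sum = Δt · [f(-1.4375) + f(-1.3125) + f(-1.1875) + ...].
Sum = 1.08203125.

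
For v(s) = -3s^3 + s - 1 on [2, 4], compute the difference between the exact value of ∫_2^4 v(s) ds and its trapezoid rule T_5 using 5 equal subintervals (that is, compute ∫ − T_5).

1.44

Exact integral: ∫_2^4 v(s) ds = -176.
T_5 = -177.44.
Error = -176 − (-177.44) = 1.44.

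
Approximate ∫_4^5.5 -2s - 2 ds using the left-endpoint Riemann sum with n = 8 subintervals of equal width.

Δs = (5.5 − 4)/8 = 0.1875.
Left endpoints: 4, 4.1875, 4.375, 4.5625, 4.75, 4.9375, 5.125, 5.3125.
f(4) = -10, f(4.1875) = -10.375, f(4.375) = -10.75, f(4.5625) = -11.125, f(4.75) = -11.5, f(4.9375) = -11.875, f(5.125) = -12.25, f(5.3125) = -12.625.
Sum = Δs · [f(4) + f(4.1875) + f(4.375) + ...].
Sum = -16.96875.

-16.96875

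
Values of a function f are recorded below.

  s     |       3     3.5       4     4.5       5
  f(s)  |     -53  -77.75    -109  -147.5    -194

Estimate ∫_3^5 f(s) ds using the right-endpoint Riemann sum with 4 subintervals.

-264.125

Δs = 0.5.
Sum = 0.5·[(-77.75) + (-109) + (-147.5) + (-194)] = -264.125.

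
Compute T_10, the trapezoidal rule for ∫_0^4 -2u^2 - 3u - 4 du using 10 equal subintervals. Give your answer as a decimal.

Δu = (4 − 0)/10 = 0.4.
f(0) = -4, f(0.4) = -5.52, f(0.8) = -7.68, f(1.2) = -10.48, f(1.6) = -13.92, f(2) = -18, f(2.4) = -22.72, f(2.8) = -28.08, f(3.2) = -34.08, f(3.6) = -40.72, f(4) = -48.
T_10 = (Δu/2)·[f(u_0) + 2f(u_1) + ... + 2f(u_{9}) + f(u_10)].
Sum = -82.88.

-82.88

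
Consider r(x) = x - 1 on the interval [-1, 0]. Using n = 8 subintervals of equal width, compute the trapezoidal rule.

Δx = (0 − (-1))/8 = 0.125.
r(-1) = -2, r(-0.875) = -1.875, r(-0.75) = -1.75, r(-0.625) = -1.625, r(-0.5) = -1.5, r(-0.375) = -1.375, r(-0.25) = -1.25, r(-0.125) = -1.125, r(0) = -1.
T_8 = (Δx/2)·[r(x_0) + 2r(x_1) + ... + 2r(x_{7}) + r(x_8)].
Sum = -1.5.

-1.5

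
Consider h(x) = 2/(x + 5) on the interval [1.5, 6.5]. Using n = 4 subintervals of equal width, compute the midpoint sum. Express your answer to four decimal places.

1.1390

Δx = (6.5 − 1.5)/4 = 1.25.
Midpoints: 2.125, 3.375, 4.625, 5.875.
h(2.125) = 16/57, h(3.375) = 16/67, h(4.625) = 16/77, h(5.875) = 16/87.
Sum = Δx · [h(2.125) + h(3.375) + h(4.625) + h(5.875)].
Sum ≈ 1.1390.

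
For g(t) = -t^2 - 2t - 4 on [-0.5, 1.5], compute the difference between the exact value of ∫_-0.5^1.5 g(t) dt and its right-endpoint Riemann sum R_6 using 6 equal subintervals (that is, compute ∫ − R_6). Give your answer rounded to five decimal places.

1.03704

Exact integral: ∫_-0.5^1.5 g(t) dt ≈ -11.1666667.
R_6 ≈ -12.2037037.
Error ≈ -11.1666667 − (-12.2037037) ≈ 1.03704.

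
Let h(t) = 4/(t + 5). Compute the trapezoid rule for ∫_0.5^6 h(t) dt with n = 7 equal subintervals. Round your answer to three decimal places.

2.778

Δt = (6 − 0.5)/7 = 11/14.
h(0.5) = 8/11, h(9/7) = 7/11, h(29/14) = 56/99, h(20/7) = 28/55, h(51/14) = 56/121, h(31/7) = 14/33, h(73/14) = 56/143, h(6) = 4/11.
T_7 = (Δt/2)·[h(t_0) + 2h(t_1) + ... + 2h(t_{6}) + h(t_7)].
Sum ≈ 2.778.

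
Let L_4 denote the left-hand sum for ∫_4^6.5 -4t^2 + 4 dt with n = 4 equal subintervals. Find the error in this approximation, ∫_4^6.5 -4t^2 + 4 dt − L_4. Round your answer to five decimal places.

Exact integral: ∫_4^6.5 f(t) dt ≈ -270.8333333.
L_4 = -238.671875.
Error ≈ -270.8333333 − (-238.671875) ≈ -32.16146.

-32.16146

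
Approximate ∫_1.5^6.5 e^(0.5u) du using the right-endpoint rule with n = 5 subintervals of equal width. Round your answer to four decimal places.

60.1657

Δu = (6.5 − 1.5)/5 = 1.
Right endpoints: 2.5, 3.5, 4.5, 5.5, 6.5.
f(2.5) ≈ 3.4903, f(3.5) ≈ 5.7546, f(4.5) ≈ 9.4877, f(5.5) ≈ 15.6426, f(6.5) ≈ 25.7903.
Sum = Δu · [f(2.5) + f(3.5) + f(4.5) + f(5.5) + f(6.5)].
Sum ≈ 60.1657.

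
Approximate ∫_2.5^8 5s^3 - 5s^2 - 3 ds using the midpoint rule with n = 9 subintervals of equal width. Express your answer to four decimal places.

4214.7566

Δs = (8 − 2.5)/9 = 11/18.
Midpoints: 101/36, 41/12, 145/36, 167/36, 5.25, 211/36, 233/36, 85/12, 277/36.
f(101/36) = 3175357/46656, f(41/12) = 238561/1728, f(145/36) = 11318657/46656, f(167/36) = 18127327/46656, f(5.25) = 582.703125, f(211/36) = 38815907/46656, f(233/36) = 53334697/46656, f(85/12) = 2631941/1728, f(277/36) = 92318477/46656.
Sum = Δs · [f(101/36) + f(41/12) + f(145/36) + ...].
Sum ≈ 4214.7566.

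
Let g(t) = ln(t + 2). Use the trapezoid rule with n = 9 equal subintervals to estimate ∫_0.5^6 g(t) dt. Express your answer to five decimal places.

8.83627

Δt = (6 − 0.5)/9 = 11/18.
g(0.5) ≈ 0.91629, g(10/9) ≈ 1.13498, g(31/18) ≈ 1.31432, g(7/3) ≈ 1.46634, g(53/18) ≈ 1.59826, g(32/9) ≈ 1.71480, g(25/6) ≈ 1.81916, g(43/9) ≈ 1.91365, g(97/18) ≈ 1.99998, g(6) ≈ 2.07944.
T_9 = (Δt/2)·[g(t_0) + 2g(t_1) + ... + 2g(t_{8}) + g(t_9)].
Sum ≈ 8.83627.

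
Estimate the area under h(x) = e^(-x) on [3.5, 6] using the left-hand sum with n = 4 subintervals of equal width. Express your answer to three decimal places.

0.037

Δx = (6 − 3.5)/4 = 0.625.
Left endpoints: 3.5, 4.125, 4.75, 5.375.
h(3.5) ≈ 0.030, h(4.125) ≈ 0.016, h(4.75) ≈ 0.009, h(5.375) ≈ 0.005.
Sum = Δx · [h(3.5) + h(4.125) + h(4.75) + h(5.375)].
Sum ≈ 0.037.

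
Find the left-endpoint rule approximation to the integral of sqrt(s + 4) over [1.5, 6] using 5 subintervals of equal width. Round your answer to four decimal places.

Δs = (6 − 1.5)/5 = 0.9.
Left endpoints: 1.5, 2.4, 3.3, 4.2, 5.1.
f(1.5) ≈ 2.3452, f(2.4) ≈ 2.5298, f(3.3) ≈ 2.7019, f(4.2) ≈ 2.8636, f(5.1) ≈ 3.0166.
Sum = Δs · [f(1.5) + f(2.4) + f(3.3) + f(4.2) + f(5.1)].
Sum ≈ 12.1114.

12.1114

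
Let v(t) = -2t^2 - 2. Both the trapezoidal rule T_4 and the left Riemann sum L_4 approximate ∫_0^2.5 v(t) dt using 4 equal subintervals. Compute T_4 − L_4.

-3.90625

T_4 = -15.7421875.
L_4 = -11.8359375.
T_4 − L_4 = -3.90625.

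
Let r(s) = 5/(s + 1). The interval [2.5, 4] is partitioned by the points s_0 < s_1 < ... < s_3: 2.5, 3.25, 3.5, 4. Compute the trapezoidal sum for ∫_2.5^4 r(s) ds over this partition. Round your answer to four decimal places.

Subinterval widths: 0.75, 0.25, 0.5.
r(2.5) = 10/7, r(3.25) = 20/17, r(3.5) = 10/9, r(4) = 1.
On each subinterval the trapezoid contributes (Δs_i/2)·[r(s_{i-1}) + r(s_i)].
Sum ≈ 1.7906.

1.7906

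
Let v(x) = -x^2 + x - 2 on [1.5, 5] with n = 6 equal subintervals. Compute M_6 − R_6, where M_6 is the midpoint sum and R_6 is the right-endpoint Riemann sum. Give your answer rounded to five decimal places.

M_6 ≈ -36.0674190.
R_6 ≈ -41.9797454.
M_6 − R_6 ≈ 5.91233.

5.91233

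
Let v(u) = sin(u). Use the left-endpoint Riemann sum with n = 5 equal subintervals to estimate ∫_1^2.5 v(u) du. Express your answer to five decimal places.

1.36782

Δu = (2.5 − 1)/5 = 0.3.
Left endpoints: 1, 1.3, 1.6, 1.9, 2.2.
v(1) ≈ 0.84147, v(1.3) ≈ 0.96356, v(1.6) ≈ 0.99957, v(1.9) ≈ 0.94630, v(2.2) ≈ 0.80850.
Sum = Δu · [v(1) + v(1.3) + v(1.6) + v(1.9) + v(2.2)].
Sum ≈ 1.36782.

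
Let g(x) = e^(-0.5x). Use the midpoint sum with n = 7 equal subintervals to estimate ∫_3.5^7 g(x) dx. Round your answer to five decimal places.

Δx = (7 − 3.5)/7 = 0.5.
Midpoints: 3.75, 4.25, 4.75, 5.25, 5.75, 6.25, 6.75.
g(3.75) ≈ 0.15335, g(4.25) ≈ 0.11943, g(4.75) ≈ 0.09301, g(5.25) ≈ 0.07244, g(5.75) ≈ 0.05642, g(6.25) ≈ 0.04394, g(6.75) ≈ 0.03422.
Sum = Δx · [g(3.75) + g(4.25) + g(4.75) + ...].
Sum ≈ 0.28641.

0.28641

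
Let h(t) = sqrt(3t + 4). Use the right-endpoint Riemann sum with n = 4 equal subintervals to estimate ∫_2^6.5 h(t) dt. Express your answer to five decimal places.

Δt = (6.5 − 2)/4 = 1.125.
Right endpoints: 3.125, 4.25, 5.375, 6.5.
h(3.125) ≈ 3.65718, h(4.25) ≈ 4.09268, h(5.375) ≈ 4.48609, h(6.5) ≈ 4.84768.
Sum = Δt · [h(3.125) + h(4.25) + h(5.375) + h(6.5)].
Sum ≈ 19.21908.

19.21908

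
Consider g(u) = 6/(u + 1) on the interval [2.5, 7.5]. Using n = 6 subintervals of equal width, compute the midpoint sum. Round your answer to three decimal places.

5.312

Δu = (7.5 − 2.5)/6 = 5/6.
Midpoints: 35/12, 3.75, 55/12, 65/12, 6.25, 85/12.
g(35/12) = 72/47, g(3.75) = 24/19, g(55/12) = 72/67, g(65/12) = 72/77, g(6.25) = 24/29, g(85/12) = 72/97.
Sum = Δu · [g(35/12) + g(3.75) + g(55/12) + ...].
Sum ≈ 5.312.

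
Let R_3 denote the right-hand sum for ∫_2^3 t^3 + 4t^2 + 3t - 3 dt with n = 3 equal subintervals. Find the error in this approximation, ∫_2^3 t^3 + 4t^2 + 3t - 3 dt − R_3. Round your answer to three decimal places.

-7.213

Exact integral: ∫_2^3 f(t) dt ≈ 46.08333.
R_3 ≈ 53.29630.
Error ≈ 46.08333 − 53.29630 ≈ -7.213.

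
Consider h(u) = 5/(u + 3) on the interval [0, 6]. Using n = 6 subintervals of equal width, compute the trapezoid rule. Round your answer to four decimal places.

Δu = (6 − 0)/6 = 1.
h(0) = 5/3, h(1) = 1.25, h(2) = 1, h(3) = 5/6, h(4) = 5/7, h(5) = 0.625, h(6) = 5/9.
T_6 = (Δu/2)·[h(u_0) + 2h(u_1) + ... + 2h(u_{5}) + h(u_6)].
Sum ≈ 5.5337.

5.5337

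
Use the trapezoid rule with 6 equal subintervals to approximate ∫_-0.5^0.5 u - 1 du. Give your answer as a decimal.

-1

Δu = (0.5 − (-0.5))/6 = 1/6.
f(-0.5) = -1.5, f(-1/3) = -4/3, f(-1/6) = -7/6, f(0) = -1, f(1/6) = -5/6, f(1/3) = -2/3, f(0.5) = -0.5.
T_6 = (Δu/2)·[f(u_0) + 2f(u_1) + ... + 2f(u_{5}) + f(u_6)].
Sum = -1.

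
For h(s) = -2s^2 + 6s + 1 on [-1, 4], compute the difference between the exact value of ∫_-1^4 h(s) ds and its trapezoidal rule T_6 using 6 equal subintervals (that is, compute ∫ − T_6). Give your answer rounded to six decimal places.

Exact integral: ∫_-1^4 h(s) ds ≈ 6.66666667.
T_6 ≈ 5.50925926.
Error ≈ 6.66666667 − 5.50925926 ≈ 1.157407.

1.157407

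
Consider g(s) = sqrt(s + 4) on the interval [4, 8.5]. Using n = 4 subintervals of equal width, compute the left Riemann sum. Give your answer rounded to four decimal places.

13.9764

Δs = (8.5 − 4)/4 = 1.125.
Left endpoints: 4, 5.125, 6.25, 7.375.
g(4) ≈ 2.8284, g(5.125) ≈ 3.0208, g(6.25) ≈ 3.2016, g(7.375) ≈ 3.3727.
Sum = Δs · [g(4) + g(5.125) + g(6.25) + g(7.375)].
Sum ≈ 13.9764.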